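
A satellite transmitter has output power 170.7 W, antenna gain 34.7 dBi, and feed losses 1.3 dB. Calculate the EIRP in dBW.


Pt = 170.7 W = 22.3223 dBW
EIRP = Pt_dBW + Gt - losses = 22.3223 + 34.7 - 1.3 = 55.7223 dBW

55.7223 dBW


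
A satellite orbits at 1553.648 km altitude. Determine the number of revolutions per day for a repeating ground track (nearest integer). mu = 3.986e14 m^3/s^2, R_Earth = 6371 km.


r = 7.924648e+06 m
T = 2*pi*sqrt(r^3/mu) = 7020.7126 s = 117.0119 min
revs/day = 1440 / 117.0119 = 12.3064
Rounded: 12 revolutions per day

12 revolutions per day


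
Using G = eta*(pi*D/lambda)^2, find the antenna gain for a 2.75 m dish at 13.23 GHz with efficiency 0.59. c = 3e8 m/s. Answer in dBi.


lambda = c/f = 3e8 / 1.323e+10 = 0.02267574 m
G = eta*(pi*D/lambda)^2 = 0.59*(pi*2.75/0.02267574)^2
G = 85643.4835 (linear)
G = 10*log10(85643.4835) = 49.3269 dBi

49.3269 dBi


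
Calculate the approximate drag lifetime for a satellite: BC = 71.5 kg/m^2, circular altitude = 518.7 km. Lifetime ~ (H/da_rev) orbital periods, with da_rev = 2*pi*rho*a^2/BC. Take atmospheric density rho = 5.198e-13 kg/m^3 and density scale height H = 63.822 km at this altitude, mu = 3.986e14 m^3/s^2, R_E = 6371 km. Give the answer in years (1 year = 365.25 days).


a = R_E + alt = 6889.7000 km = 6.8897e+06 m
da_rev = 2*pi*rho*a^2/BC = 2*pi*5.198e-13*(6.8897e+06)^2/71.5 = 2.168257 m per revolution
N = H/da_rev = 63822.0000 m / 2.168257 m = 29434.7048 revolutions
P = 2*pi*sqrt(a^3/mu) = 5691.3028 s
lifetime = N*P = 29434.7048 * 5691.3028 = 1.6752182e+08 s = 1938.9099 days
years = 1938.9099 / 365.25 = 5.3084 years

5.3084 years


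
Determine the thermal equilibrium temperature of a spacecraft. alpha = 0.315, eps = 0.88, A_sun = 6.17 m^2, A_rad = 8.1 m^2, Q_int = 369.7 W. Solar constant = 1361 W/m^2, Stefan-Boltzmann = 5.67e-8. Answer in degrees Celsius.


Numerator = alpha*S*A_sun + Q_int = 0.315*1361*6.17 + 369.7 = 3014.8715 W
Denominator = eps*sigma*A_rad = 0.88*5.67e-8*8.1 = 4.041576e-07 W/K^4
T^4 = 7.4596433e+09 K^4
T = 293.8864 K = 20.7364 C

20.7364 degrees Celsius


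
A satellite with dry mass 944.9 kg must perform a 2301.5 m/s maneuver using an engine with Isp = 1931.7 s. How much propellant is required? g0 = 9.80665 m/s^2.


ve = Isp * g0 = 1931.7 * 9.80665 = 18943.505805 m/s
mass ratio = exp(dv/ve) = exp(2301.5/18943.505805) = 1.12918126
m_prop = m_dry * (mr - 1) = 944.9 * (1.12918126 - 1)
m_prop = 122.0634 kg

122.0634 kg


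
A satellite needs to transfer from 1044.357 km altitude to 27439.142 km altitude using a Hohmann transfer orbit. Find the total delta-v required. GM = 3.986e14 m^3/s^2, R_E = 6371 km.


r1 = 7415.3570 km = 7.415357e+06 m
r2 = 33810.1420 km = 3.3810142e+07 m
dv1 = sqrt(mu/r1)*(sqrt(2*r2/(r1+r2)) - 1) = 2058.1740 m/s
dv2 = sqrt(mu/r2)*(1 - sqrt(2*r1/(r1+r2))) = 1374.1521 m/s
total dv = |dv1| + |dv2| = 2058.1740 + 1374.1521 = 3432.3262 m/s = 3.4323 km/s

3.4323 km/s


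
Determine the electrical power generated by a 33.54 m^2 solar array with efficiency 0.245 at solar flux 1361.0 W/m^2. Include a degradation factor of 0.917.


P = area * eta * S * degradation
P = 33.54 * 0.245 * 1361.0 * 0.917
P = 10255.4944 W

10255.4944 W


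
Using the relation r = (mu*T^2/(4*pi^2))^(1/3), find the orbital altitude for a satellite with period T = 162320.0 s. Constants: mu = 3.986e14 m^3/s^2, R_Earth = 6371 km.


T = 162320.0 s
r = (mu*T^2/(4*pi^2))^(1/3) = (3.986e14 * 162320.0^2 / (4*pi^2))^(1/3)
r = 6.431425e+07 m = 64314.2499 km
alt = r - R_E = 64314.2499 - 6371 = 57943.2499 km

57943.2499 km


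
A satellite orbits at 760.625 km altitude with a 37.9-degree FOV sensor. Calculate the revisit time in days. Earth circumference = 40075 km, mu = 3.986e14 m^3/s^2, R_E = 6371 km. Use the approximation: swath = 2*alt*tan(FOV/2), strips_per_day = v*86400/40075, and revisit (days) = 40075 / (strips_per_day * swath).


swath = 2*760.625*tan(0.3307399) = 522.3239 km
v = sqrt(mu/r) = 7476.0879 m/s = 7.4761 km/s
strips/day = v*86400/40075 = 7.4761*86400/40075 = 16.1181
coverage/day = strips * swath = 16.1181 * 522.3239 = 8418.8835 km
revisit = 40075 / 8418.8835 = 4.7601 days

4.7601 days


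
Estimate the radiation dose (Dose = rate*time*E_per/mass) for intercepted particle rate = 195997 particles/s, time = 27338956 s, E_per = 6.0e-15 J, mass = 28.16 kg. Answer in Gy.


Total energy deposited = rate * time * E_per
  = 195997 * 27338956 * 6.0e-15 = 0.03215012 J
Dose = E_total / mass = 0.03215012 / 28.16
Dose = 0.001141695 Gy

0.0011 Gy


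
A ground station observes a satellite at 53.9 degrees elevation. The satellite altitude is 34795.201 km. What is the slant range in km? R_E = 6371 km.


h = 34795.201 km, el = 53.9 deg
d = -R_E*sin(el) + sqrt((R_E*sin(el))^2 + 2*R_E*h + h^2)
d = -6371.0000*sin(0.9407325) + sqrt((6371.0000*0.8079899)^2 + 2*6371.0000*34795.201 + 34795.201^2)
d = 35846.9951 km

35846.9951 km


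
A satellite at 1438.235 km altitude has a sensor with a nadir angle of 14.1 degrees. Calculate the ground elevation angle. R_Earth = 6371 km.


r = R_E + alt = 7809.2350 km
Law of sines in the satellite / Earth-center / ground-point triangle:
  sin(nadir)/R_E = sin(90 + el)/r  =>  cos(el) = (r/R_E)*sin(nadir)
cos(el) = (7809.2350 / 6371.0000) * sin(14.1 deg) = 0.2986104
el = arccos(0.2986104) = 72.6258 deg
(Earth-central angle = 90 - nadir - el = 3.2742 deg)

72.6258 degrees


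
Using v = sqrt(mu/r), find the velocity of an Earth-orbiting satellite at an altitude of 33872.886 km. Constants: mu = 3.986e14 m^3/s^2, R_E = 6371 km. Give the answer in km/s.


r = R_E + alt = 6371.0 + 33872.886 = 40243.8860 km = 4.0243886e+07 m
v = sqrt(mu/r) = sqrt(3.986e14 / 4.0243886e+07) = 3147.1591 m/s = 3.1472 km/s

3.1472 km/s


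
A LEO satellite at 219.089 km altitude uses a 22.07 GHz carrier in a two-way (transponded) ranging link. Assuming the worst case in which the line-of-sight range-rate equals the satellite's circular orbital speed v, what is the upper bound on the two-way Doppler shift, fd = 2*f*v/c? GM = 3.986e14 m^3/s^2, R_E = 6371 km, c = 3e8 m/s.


r = 6.590089e+06 m
v = sqrt(mu/r) = 7777.1953 m/s (worst-case radial velocity)
f = 22.07 GHz = 2.207e+10 Hz
fd = 2*f*v/c = 2*2.207e+10*7777.1953/3.0e+08
fd = 1.1442847e+06 Hz

1.1443e+06 Hz


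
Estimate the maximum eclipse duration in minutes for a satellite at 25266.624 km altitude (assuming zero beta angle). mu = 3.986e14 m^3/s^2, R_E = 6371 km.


r = 31637.6240 km
T = 933.3956 min
Eclipse fraction = arcsin(R_E/r)/pi = arcsin(6371.0000/31637.6240)/pi
= arcsin(0.2013742)/pi = 0.06454071
Eclipse duration = 0.06454071 * 933.3956 = 60.2420 min

60.2420 minutes


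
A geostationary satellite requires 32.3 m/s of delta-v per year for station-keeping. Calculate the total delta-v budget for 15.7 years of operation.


dV = rate * years = 32.3 * 15.7
dV = 507.1100 m/s

507.1100 m/s


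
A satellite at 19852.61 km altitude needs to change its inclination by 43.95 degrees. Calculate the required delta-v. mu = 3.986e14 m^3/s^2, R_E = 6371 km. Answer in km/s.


r = 26223.6100 km = 2.622361e+07 m
V = sqrt(mu/r) = 3898.7233 m/s
di = 43.95 deg = 0.7670722 rad
dV = 2*V*sin(di/2) = 2*3898.7233*sin(0.3835361)
dV = 2917.8201 m/s = 2.9178 km/s

2.9178 km/s


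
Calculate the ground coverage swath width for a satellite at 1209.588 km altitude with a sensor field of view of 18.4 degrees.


FOV = 18.4 deg = 0.3211406 rad
swath = 2 * alt * tan(FOV/2) = 2 * 1209.588 * tan(0.1605703)
swath = 2 * 1209.588 * 0.1619647
swath = 391.8210 km

391.8210 km


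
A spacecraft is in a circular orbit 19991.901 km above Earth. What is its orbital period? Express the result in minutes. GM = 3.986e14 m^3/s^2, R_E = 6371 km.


r = 26362.9010 km = 2.6362901e+07 m
T = 2*pi*sqrt(r^3/mu) = 2*pi*sqrt(1.8322283e+22 / 3.986e14)
T = 42599.1584 s = 709.9860 min

709.9860 minutes


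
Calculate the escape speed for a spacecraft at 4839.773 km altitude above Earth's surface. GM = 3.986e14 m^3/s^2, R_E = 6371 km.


r = 6371.0 + 4839.773 = 11210.7730 km = 1.1210773e+07 m
v_esc = sqrt(2*mu/r) = sqrt(2*3.986e14 / 1.1210773e+07)
v_esc = 8432.6848 m/s = 8.4327 km/s

8.4327 km/s


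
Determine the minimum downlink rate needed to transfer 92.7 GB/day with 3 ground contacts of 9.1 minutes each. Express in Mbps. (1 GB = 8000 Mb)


total contact time = 3 * 9.1 * 60 = 1638.0000 s
data = 92.7 GB = 741600.0000 Mb
rate = 741600.0000 / 1638.0000 = 452.7473 Mbps

452.7473 Mbps


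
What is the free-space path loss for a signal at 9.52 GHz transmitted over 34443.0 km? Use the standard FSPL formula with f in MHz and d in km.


f = 9.52 GHz = 9520.0000 MHz
d = 34443.0 km
FSPL = 32.44 + 20*log10(9520.0000) + 20*log10(34443.0)
FSPL = 32.44 + 79.5727 + 90.7420
FSPL = 202.7548 dB

202.7548 dB


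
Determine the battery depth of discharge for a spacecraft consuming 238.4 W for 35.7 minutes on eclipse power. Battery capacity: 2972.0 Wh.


E_used = P * t / 60 = 238.4 * 35.7 / 60 = 141.8480 Wh
DOD = E_used / E_total * 100 = 141.8480 / 2972.0 * 100
DOD = 4.7728 %

4.7728 %


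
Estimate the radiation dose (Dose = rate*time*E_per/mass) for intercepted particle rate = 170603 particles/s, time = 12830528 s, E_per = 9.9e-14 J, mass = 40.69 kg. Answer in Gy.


Total energy deposited = rate * time * E_per
  = 170603 * 12830528 * 9.9e-14 = 0.2167037 J
Dose = E_total / mass = 0.2167037 / 40.69
Dose = 0.005325725 Gy

0.0053 Gy


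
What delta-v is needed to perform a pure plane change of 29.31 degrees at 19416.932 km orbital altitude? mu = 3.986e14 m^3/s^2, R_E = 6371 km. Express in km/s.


r = 25787.9320 km = 2.5787932e+07 m
V = sqrt(mu/r) = 3931.5191 m/s
di = 29.31 deg = 0.511556 rad
dV = 2*V*sin(di/2) = 2*3931.5191*sin(0.255778)
dV = 1989.3343 m/s = 1.9893 km/s

1.9893 km/s


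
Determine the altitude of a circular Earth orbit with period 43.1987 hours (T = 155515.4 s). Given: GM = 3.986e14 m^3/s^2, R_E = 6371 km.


T = 155515.4 s
r = (mu*T^2/(4*pi^2))^(1/3) = (3.986e14 * 155515.4^2 / (4*pi^2))^(1/3)
r = 6.2504044e+07 m = 62504.0445 km
alt = r - R_E = 62504.0445 - 6371 = 56133.0445 km

56133.0445 km


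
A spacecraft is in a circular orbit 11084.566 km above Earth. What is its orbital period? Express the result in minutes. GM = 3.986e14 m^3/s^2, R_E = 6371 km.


r = 17455.5660 km = 1.7455566e+07 m
T = 2*pi*sqrt(r^3/mu) = 2*pi*sqrt(5.3186548e+21 / 3.986e14)
T = 22951.5555 s = 382.5259 min

382.5259 minutes


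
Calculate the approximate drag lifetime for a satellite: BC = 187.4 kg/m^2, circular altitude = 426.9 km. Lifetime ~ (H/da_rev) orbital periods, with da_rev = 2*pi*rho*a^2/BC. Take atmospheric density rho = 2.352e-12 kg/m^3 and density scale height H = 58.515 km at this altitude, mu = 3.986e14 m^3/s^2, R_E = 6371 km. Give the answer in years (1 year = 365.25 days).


a = R_E + alt = 6797.9000 km = 6.7979e+06 m
da_rev = 2*pi*rho*a^2/BC = 2*pi*2.352e-12*(6.7979e+06)^2/187.4 = 3.644158 m per revolution
N = H/da_rev = 58515.0000 m / 3.644158 m = 16057.2092 revolutions
P = 2*pi*sqrt(a^3/mu) = 5577.9341 s
lifetime = N*P = 16057.2092 * 5577.9341 = 8.9566055e+07 s = 1036.6442 days
years = 1036.6442 / 365.25 = 2.8382 years

2.8382 years


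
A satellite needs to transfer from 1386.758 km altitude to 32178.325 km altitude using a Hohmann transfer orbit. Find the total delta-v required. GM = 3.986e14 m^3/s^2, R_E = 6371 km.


r1 = 7757.7580 km = 7.757758e+06 m
r2 = 38549.3250 km = 3.8549325e+07 m
dv1 = sqrt(mu/r1)*(sqrt(2*r2/(r1+r2)) - 1) = 2081.0737 m/s
dv2 = sqrt(mu/r2)*(1 - sqrt(2*r1/(r1+r2))) = 1354.2729 m/s
total dv = |dv1| + |dv2| = 2081.0737 + 1354.2729 = 3435.3466 m/s = 3.4353 km/s

3.4353 km/s


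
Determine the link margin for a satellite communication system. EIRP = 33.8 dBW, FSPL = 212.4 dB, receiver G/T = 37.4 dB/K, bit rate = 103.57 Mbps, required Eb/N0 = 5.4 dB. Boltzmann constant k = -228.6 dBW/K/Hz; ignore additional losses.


C/N0 = EIRP - FSPL + G/T - k = 33.8 - 212.4 + 37.4 - (-228.6)
C/N0 = 87.4000 dB-Hz
R_b = 103.57 Mbps = 1.0357e+08 bps -> 10*log10(R_b) = 80.1523 dB-Hz
Eb/N0 = C/N0 - 10*log10(R_b) = 87.4000 - 80.1523 = 7.2477 dB
Margin = Eb/N0 - Eb/N0_req = 7.2477 - 5.4 = 1.8477 dB (link closes)

1.8477 dB


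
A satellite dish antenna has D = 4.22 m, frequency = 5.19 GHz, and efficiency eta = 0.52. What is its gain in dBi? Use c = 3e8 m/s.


lambda = c/f = 3e8 / 5.19e+09 = 0.05780347 m
G = eta*(pi*D/lambda)^2 = 0.52*(pi*4.22/0.05780347)^2
G = 27353.9594 (linear)
G = 10*log10(27353.9594) = 44.3702 dBi

44.3702 dBi


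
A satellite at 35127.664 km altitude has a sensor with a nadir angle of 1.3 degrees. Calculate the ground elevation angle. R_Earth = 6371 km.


r = R_E + alt = 41498.6640 km
Law of sines in the satellite / Earth-center / ground-point triangle:
  sin(nadir)/R_E = sin(90 + el)/r  =>  cos(el) = (r/R_E)*sin(nadir)
cos(el) = (41498.6640 / 6371.0000) * sin(1.3 deg) = 0.1477781
el = arccos(0.1477781) = 81.5018 deg
(Earth-central angle = 90 - nadir - el = 7.1982 deg)

81.5018 degrees


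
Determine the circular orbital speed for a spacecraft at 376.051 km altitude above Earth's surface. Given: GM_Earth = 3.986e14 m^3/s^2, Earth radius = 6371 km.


r = R_E + alt = 6371.0 + 376.051 = 6747.0510 km = 6.747051e+06 m
v = sqrt(mu/r) = sqrt(3.986e14 / 6.747051e+06) = 7686.1995 m/s = 7.6862 km/s

7.6862 km/s


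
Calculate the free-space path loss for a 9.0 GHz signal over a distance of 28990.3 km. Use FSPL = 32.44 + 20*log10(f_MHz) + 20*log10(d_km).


f = 9.0 GHz = 9000.0000 MHz
d = 28990.3 km
FSPL = 32.44 + 20*log10(9000.0000) + 20*log10(28990.3)
FSPL = 32.44 + 79.0849 + 89.2451
FSPL = 200.7699 dB

200.7699 dB


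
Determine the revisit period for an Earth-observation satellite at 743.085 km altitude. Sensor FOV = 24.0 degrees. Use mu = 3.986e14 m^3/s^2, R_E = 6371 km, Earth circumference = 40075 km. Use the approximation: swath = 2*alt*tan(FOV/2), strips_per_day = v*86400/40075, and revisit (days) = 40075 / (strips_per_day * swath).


swath = 2*743.085*tan(0.2094395) = 315.8952 km
v = sqrt(mu/r) = 7485.2985 m/s = 7.4853 km/s
strips/day = v*86400/40075 = 7.4853*86400/40075 = 16.1380
coverage/day = strips * swath = 16.1380 * 315.8952 = 5097.9121 km
revisit = 40075 / 5097.9121 = 7.8611 days

7.8611 days


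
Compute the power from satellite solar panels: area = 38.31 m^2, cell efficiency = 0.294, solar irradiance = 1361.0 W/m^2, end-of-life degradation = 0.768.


P = area * eta * S * degradation
P = 38.31 * 0.294 * 1361.0 * 0.768
P = 11772.7746 W

11772.7746 W


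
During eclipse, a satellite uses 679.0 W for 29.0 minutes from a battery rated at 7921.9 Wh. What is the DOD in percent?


E_used = P * t / 60 = 679.0 * 29.0 / 60 = 328.1833 Wh
DOD = E_used / E_total * 100 = 328.1833 / 7921.9 * 100
DOD = 4.1427 %

4.1427 %


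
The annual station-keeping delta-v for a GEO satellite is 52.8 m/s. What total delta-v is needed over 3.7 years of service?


dV = rate * years = 52.8 * 3.7
dV = 195.3600 m/s

195.3600 m/s


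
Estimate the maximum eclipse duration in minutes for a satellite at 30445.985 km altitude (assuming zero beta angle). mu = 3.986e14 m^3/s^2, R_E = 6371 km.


r = 36816.9850 km
T = 1171.7428 min
Eclipse fraction = arcsin(R_E/r)/pi = arcsin(6371.0000/36816.9850)/pi
= arcsin(0.1730451)/pi = 0.05536065
Eclipse duration = 0.05536065 * 1171.7428 = 64.8684 min

64.8684 minutes


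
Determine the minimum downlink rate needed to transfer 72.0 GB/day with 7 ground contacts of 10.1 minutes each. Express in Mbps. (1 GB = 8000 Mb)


total contact time = 7 * 10.1 * 60 = 4242.0000 s
data = 72.0 GB = 576000.0000 Mb
rate = 576000.0000 / 4242.0000 = 135.7850 Mbps

135.7850 Mbps


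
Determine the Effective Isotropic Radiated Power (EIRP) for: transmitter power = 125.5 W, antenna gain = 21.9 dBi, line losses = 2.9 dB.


Pt = 125.5 W = 20.9864 dBW
EIRP = Pt_dBW + Gt - losses = 20.9864 + 21.9 - 2.9 = 39.9864 dBW

39.9864 dBW


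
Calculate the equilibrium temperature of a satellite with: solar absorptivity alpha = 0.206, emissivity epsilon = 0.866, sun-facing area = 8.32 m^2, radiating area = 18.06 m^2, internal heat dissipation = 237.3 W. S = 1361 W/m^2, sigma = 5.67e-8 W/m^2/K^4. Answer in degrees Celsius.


Numerator = alpha*S*A_sun + Q_int = 0.206*1361*8.32 + 237.3 = 2569.9451 W
Denominator = eps*sigma*A_rad = 0.866*5.67e-8*18.06 = 8.8678573e-07 W/K^4
T^4 = 2.8980452e+09 K^4
T = 232.0205 K = -41.1295 C

-41.1295 degrees Celsius


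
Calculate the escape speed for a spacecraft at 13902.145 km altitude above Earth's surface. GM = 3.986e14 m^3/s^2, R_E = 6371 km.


r = 6371.0 + 13902.145 = 20273.1450 km = 2.0273145e+07 m
v_esc = sqrt(2*mu/r) = sqrt(2*3.986e14 / 2.0273145e+07)
v_esc = 6270.8019 m/s = 6.2708 km/s

6.2708 km/s


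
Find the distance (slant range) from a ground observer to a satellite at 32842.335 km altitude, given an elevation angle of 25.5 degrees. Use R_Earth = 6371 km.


h = 32842.335 km, el = 25.5 deg
d = -R_E*sin(el) + sqrt((R_E*sin(el))^2 + 2*R_E*h + h^2)
d = -6371.0000*sin(0.445059) + sqrt((6371.0000*0.4305111)^2 + 2*6371.0000*32842.335 + 32842.335^2)
d = 36046.6309 km

36046.6309 km


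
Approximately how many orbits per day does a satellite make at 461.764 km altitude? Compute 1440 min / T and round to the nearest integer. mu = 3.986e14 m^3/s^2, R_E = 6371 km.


r = 6.832764e+06 m
T = 2*pi*sqrt(r^3/mu) = 5620.8999 s = 93.6817 min
revs/day = 1440 / 93.6817 = 15.3712
Rounded: 15 revolutions per day

15 revolutions per day


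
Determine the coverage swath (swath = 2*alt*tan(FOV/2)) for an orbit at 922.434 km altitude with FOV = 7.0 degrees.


FOV = 7.0 deg = 0.122173 rad
swath = 2 * alt * tan(FOV/2) = 2 * 922.434 * tan(0.06108652)
swath = 2 * 922.434 * 0.06116262
swath = 112.8370 km

112.8370 km


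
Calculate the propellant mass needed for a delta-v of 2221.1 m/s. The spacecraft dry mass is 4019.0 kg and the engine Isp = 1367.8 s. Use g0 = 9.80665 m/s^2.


ve = Isp * g0 = 1367.8 * 9.80665 = 13413.535870 m/s
mass ratio = exp(dv/ve) = exp(2221.1/13413.535870) = 1.18008500
m_prop = m_dry * (mr - 1) = 4019.0 * (1.18008500 - 1)
m_prop = 723.7616 kg

723.7616 kg


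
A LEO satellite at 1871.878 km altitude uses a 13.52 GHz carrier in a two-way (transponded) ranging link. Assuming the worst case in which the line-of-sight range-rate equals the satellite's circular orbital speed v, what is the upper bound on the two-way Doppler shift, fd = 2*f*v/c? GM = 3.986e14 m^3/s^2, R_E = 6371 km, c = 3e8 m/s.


r = 8.242878e+06 m
v = sqrt(mu/r) = 6953.9123 m/s (worst-case radial velocity)
f = 13.52 GHz = 1.352e+10 Hz
fd = 2*f*v/c = 2*1.352e+10*6953.9123/3.0e+08
fd = 626779.2981 Hz

626779.2981 Hz


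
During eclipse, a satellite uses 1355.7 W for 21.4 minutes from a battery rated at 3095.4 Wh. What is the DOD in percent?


E_used = P * t / 60 = 1355.7 * 21.4 / 60 = 483.5330 Wh
DOD = E_used / E_total * 100 = 483.5330 / 3095.4 * 100
DOD = 15.6210 %

15.6210 %


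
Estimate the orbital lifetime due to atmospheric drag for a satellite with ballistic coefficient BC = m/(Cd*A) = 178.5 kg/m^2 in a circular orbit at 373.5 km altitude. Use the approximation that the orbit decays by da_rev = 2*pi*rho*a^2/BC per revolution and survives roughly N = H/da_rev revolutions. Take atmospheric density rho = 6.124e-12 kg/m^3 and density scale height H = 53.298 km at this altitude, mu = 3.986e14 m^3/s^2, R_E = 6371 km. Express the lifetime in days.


a = R_E + alt = 6744.5000 km = 6.7445e+06 m
da_rev = 2*pi*rho*a^2/BC = 2*pi*6.124e-12*(6.7445e+06)^2/178.5 = 9.805649 m per revolution
N = H/da_rev = 53298.0000 m / 9.805649 m = 5435.4382 revolutions
P = 2*pi*sqrt(a^3/mu) = 5512.3383 s
lifetime = N*P = 5435.4382 * 5512.3383 = 2.9961974e+07 s = 346.7821 days

346.7821 days


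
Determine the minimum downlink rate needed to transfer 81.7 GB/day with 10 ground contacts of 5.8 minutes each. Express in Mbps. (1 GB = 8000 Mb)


total contact time = 10 * 5.8 * 60 = 3480.0000 s
data = 81.7 GB = 653600.0000 Mb
rate = 653600.0000 / 3480.0000 = 187.8161 Mbps

187.8161 Mbps


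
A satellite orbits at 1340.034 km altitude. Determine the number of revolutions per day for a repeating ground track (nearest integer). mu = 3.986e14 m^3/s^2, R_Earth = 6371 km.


r = 7.711034e+06 m
T = 2*pi*sqrt(r^3/mu) = 6738.7625 s = 112.3127 min
revs/day = 1440 / 112.3127 = 12.8213
Rounded: 13 revolutions per day

13 revolutions per day


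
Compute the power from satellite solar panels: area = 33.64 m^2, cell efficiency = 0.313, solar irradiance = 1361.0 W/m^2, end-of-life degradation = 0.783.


P = area * eta * S * degradation
P = 33.64 * 0.313 * 1361.0 * 0.783
P = 11220.7067 W

11220.7067 W


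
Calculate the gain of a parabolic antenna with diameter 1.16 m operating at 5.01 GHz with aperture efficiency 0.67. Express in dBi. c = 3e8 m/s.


lambda = c/f = 3e8 / 5.01e+09 = 0.05988024 m
G = eta*(pi*D/lambda)^2 = 0.67*(pi*1.16/0.05988024)^2
G = 2481.5525 (linear)
G = 10*log10(2481.5525) = 33.9472 dBi

33.9472 dBi


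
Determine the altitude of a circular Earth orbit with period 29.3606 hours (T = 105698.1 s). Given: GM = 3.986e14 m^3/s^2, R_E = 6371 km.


T = 105698.1 s
r = (mu*T^2/(4*pi^2))^(1/3) = (3.986e14 * 105698.1^2 / (4*pi^2))^(1/3)
r = 4.8317446e+07 m = 48317.4463 km
alt = r - R_E = 48317.4463 - 6371 = 41946.4463 km

41946.4463 km


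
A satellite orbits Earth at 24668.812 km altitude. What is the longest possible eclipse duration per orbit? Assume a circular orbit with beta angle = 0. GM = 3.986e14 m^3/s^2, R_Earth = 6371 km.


r = 31039.8120 km
T = 907.0654 min
Eclipse fraction = arcsin(R_E/r)/pi = arcsin(6371.0000/31039.8120)/pi
= arcsin(0.2052525)/pi = 0.06580157
Eclipse duration = 0.06580157 * 907.0654 = 59.6863 min

59.6863 minutes


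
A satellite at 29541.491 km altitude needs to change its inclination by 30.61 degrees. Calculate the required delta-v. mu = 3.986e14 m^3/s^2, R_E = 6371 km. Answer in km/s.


r = 35912.4910 km = 3.5912491e+07 m
V = sqrt(mu/r) = 3331.5465 m/s
di = 30.61 deg = 0.5342453 rad
dV = 2*V*sin(di/2) = 2*3331.5465*sin(0.2671226)
dV = 1758.7715 m/s = 1.7588 km/s

1.7588 km/s


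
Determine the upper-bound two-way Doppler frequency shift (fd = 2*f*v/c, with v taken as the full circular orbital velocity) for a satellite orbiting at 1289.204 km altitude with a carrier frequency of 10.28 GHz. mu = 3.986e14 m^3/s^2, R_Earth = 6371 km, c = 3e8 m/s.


r = 7.660204e+06 m
v = sqrt(mu/r) = 7213.5406 m/s (worst-case radial velocity)
f = 10.28 GHz = 1.028e+10 Hz
fd = 2*f*v/c = 2*1.028e+10*7213.5406/3.0e+08
fd = 494367.9812 Hz

494367.9812 Hz


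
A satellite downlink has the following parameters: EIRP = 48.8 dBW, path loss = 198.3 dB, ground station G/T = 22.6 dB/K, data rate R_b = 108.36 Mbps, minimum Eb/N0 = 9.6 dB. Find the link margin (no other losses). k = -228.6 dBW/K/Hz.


C/N0 = EIRP - FSPL + G/T - k = 48.8 - 198.3 + 22.6 - (-228.6)
C/N0 = 101.7000 dB-Hz
R_b = 108.36 Mbps = 1.0836e+08 bps -> 10*log10(R_b) = 80.3487 dB-Hz
Eb/N0 = C/N0 - 10*log10(R_b) = 101.7000 - 80.3487 = 21.3513 dB
Margin = Eb/N0 - Eb/N0_req = 21.3513 - 9.6 = 11.7513 dB (link closes)

11.7513 dB


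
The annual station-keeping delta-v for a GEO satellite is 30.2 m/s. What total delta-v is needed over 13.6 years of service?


dV = rate * years = 30.2 * 13.6
dV = 410.7200 m/s

410.7200 m/s


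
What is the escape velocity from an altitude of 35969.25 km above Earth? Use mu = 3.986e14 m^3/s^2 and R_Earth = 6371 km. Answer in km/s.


r = 6371.0 + 35969.25 = 42340.2500 km = 4.234025e+07 m
v_esc = sqrt(2*mu/r) = sqrt(2*3.986e14 / 4.234025e+07)
v_esc = 4339.1727 m/s = 4.3392 km/s

4.3392 km/s


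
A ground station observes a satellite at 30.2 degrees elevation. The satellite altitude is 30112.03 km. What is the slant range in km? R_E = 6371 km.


h = 30112.03 km, el = 30.2 deg
d = -R_E*sin(el) + sqrt((R_E*sin(el))^2 + 2*R_E*h + h^2)
d = -6371.0000*sin(0.5270894) + sqrt((6371.0000*0.5030199)^2 + 2*6371.0000*30112.03 + 30112.03^2)
d = 32860.3704 km

32860.3704 km


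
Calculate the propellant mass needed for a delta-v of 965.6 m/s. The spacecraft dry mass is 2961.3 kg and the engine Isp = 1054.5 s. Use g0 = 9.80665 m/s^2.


ve = Isp * g0 = 1054.5 * 9.80665 = 10341.112425 m/s
mass ratio = exp(dv/ve) = exp(965.6/10341.112425) = 1.09787321
m_prop = m_dry * (mr - 1) = 2961.3 * (1.09787321 - 1)
m_prop = 289.8320 kg

289.8320 kg


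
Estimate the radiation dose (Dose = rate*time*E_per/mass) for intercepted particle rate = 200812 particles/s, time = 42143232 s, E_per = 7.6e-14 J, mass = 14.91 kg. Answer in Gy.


Total energy deposited = rate * time * E_per
  = 200812 * 42143232 * 7.6e-14 = 0.6431779 J
Dose = E_total / mass = 0.6431779 / 14.91
Dose = 0.04313735 Gy

0.0431 Gy


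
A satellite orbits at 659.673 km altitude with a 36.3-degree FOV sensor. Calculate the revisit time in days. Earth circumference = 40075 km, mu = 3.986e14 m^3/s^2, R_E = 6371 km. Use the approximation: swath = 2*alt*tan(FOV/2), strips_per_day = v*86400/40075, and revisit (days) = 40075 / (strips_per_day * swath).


swath = 2*659.673*tan(0.3167773) = 432.5035 km
v = sqrt(mu/r) = 7529.5704 m/s = 7.5296 km/s
strips/day = v*86400/40075 = 7.5296*86400/40075 = 16.2334
coverage/day = strips * swath = 16.2334 * 432.5035 = 7021.0164 km
revisit = 40075 / 7021.0164 = 5.7079 days

5.7079 days


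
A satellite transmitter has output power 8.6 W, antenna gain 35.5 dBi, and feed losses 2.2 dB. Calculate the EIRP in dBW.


Pt = 8.6 W = 9.3450 dBW
EIRP = Pt_dBW + Gt - losses = 9.3450 + 35.5 - 2.2 = 42.6450 dBW

42.6450 dBW


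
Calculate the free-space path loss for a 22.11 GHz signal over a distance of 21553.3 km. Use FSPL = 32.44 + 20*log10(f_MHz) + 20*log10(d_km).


f = 22.11 GHz = 22110.0000 MHz
d = 21553.3 km
FSPL = 32.44 + 20*log10(22110.0000) + 20*log10(21553.3)
FSPL = 32.44 + 86.8918 + 86.6703
FSPL = 206.0021 dB

206.0021 dB


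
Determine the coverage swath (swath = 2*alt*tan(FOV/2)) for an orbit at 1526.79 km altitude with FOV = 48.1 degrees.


FOV = 48.1 deg = 0.8395034 rad
swath = 2 * alt * tan(FOV/2) = 2 * 1526.79 * tan(0.4197517)
swath = 2 * 1526.79 * 0.4462747
swath = 1362.7356 km

1362.7356 km


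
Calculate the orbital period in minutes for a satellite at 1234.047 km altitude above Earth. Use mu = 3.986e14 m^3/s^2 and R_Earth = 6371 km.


r = 7605.0470 km = 7.605047e+06 m
T = 2*pi*sqrt(r^3/mu) = 2*pi*sqrt(4.3985113e+20 / 3.986e14)
T = 6600.3061 s = 110.0051 min

110.0051 minutes


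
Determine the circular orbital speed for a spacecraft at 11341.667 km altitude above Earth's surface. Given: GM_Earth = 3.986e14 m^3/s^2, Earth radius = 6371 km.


r = R_E + alt = 6371.0 + 11341.667 = 17712.6670 km = 1.7712667e+07 m
v = sqrt(mu/r) = sqrt(3.986e14 / 1.7712667e+07) = 4743.8032 m/s = 4.7438 km/s

4.7438 km/s


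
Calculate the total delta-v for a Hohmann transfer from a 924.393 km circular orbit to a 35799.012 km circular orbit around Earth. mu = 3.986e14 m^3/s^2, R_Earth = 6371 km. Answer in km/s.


r1 = 7295.3930 km = 7.295393e+06 m
r2 = 42170.0120 km = 4.2170012e+07 m
dv1 = sqrt(mu/r1)*(sqrt(2*r2/(r1+r2)) - 1) = 2260.1464 m/s
dv2 = sqrt(mu/r2)*(1 - sqrt(2*r1/(r1+r2))) = 1404.6804 m/s
total dv = |dv1| + |dv2| = 2260.1464 + 1404.6804 = 3664.8268 m/s = 3.6648 km/s

3.6648 km/s


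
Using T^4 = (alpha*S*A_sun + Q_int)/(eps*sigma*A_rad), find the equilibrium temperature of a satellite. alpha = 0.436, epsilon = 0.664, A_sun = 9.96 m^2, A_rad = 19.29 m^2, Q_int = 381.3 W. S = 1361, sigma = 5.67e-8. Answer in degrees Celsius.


Numerator = alpha*S*A_sun + Q_int = 0.436*1361*9.96 + 381.3 = 6291.5242 W
Denominator = eps*sigma*A_rad = 0.664*5.67e-8*19.29 = 7.2624535e-07 W/K^4
T^4 = 8.6630835e+09 K^4
T = 305.0831 K = 31.9331 C

31.9331 degrees Celsius


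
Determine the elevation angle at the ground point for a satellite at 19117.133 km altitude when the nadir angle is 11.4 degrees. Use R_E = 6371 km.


r = R_E + alt = 25488.1330 km
Law of sines in the satellite / Earth-center / ground-point triangle:
  sin(nadir)/R_E = sin(90 + el)/r  =>  cos(el) = (r/R_E)*sin(nadir)
cos(el) = (25488.1330 / 6371.0000) * sin(11.4 deg) = 0.7907576
el = arccos(0.7907576) = 37.7436 deg
(Earth-central angle = 90 - nadir - el = 40.8564 deg)

37.7436 degrees


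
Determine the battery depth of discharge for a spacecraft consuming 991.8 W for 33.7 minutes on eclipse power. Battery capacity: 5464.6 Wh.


E_used = P * t / 60 = 991.8 * 33.7 / 60 = 557.0610 Wh
DOD = E_used / E_total * 100 = 557.0610 / 5464.6 * 100
DOD = 10.1940 %

10.1940 %


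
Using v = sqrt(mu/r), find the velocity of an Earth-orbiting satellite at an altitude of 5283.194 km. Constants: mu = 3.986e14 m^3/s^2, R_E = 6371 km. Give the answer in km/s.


r = R_E + alt = 6371.0 + 5283.194 = 11654.1940 km = 1.1654194e+07 m
v = sqrt(mu/r) = sqrt(3.986e14 / 1.1654194e+07) = 5848.2715 m/s = 5.8483 km/s

5.8483 km/s


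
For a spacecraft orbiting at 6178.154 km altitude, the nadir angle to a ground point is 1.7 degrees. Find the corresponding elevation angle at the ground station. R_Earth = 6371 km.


r = R_E + alt = 12549.1540 km
Law of sines in the satellite / Earth-center / ground-point triangle:
  sin(nadir)/R_E = sin(90 + el)/r  =>  cos(el) = (r/R_E)*sin(nadir)
cos(el) = (12549.1540 / 6371.0000) * sin(1.7 deg) = 0.05843451
el = arccos(0.05843451) = 86.6500 deg
(Earth-central angle = 90 - nadir - el = 1.6500 deg)

86.6500 degrees


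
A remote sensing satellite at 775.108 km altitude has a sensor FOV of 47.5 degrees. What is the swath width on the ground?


FOV = 47.5 deg = 0.8290314 rad
swath = 2 * alt * tan(FOV/2) = 2 * 775.108 * tan(0.4145157)
swath = 2 * 775.108 * 0.4400105
swath = 682.1114 km

682.1114 km


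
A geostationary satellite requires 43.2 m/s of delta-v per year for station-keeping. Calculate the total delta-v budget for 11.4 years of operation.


dV = rate * years = 43.2 * 11.4
dV = 492.4800 m/s

492.4800 m/s


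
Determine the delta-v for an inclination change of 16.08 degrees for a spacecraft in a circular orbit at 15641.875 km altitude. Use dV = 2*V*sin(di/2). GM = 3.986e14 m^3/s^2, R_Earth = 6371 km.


r = 22012.8750 km = 2.2012875e+07 m
V = sqrt(mu/r) = 4255.3008 m/s
di = 16.08 deg = 0.2806489 rad
dV = 2*V*sin(di/2) = 2*4255.3008*sin(0.1403245)
dV = 1190.3302 m/s = 1.1903 km/s

1.1903 km/s


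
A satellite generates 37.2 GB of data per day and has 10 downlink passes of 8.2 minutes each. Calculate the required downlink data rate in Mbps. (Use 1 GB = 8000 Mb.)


total contact time = 10 * 8.2 * 60 = 4920.0000 s
data = 37.2 GB = 297600.0000 Mb
rate = 297600.0000 / 4920.0000 = 60.4878 Mbps

60.4878 Mbps


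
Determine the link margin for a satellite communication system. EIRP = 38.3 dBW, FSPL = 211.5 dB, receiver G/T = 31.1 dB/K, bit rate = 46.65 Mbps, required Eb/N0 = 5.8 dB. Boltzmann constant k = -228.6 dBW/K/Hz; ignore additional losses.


C/N0 = EIRP - FSPL + G/T - k = 38.3 - 211.5 + 31.1 - (-228.6)
C/N0 = 86.5000 dB-Hz
R_b = 46.65 Mbps = 4.665e+07 bps -> 10*log10(R_b) = 76.6885 dB-Hz
Eb/N0 = C/N0 - 10*log10(R_b) = 86.5000 - 76.6885 = 9.8115 dB
Margin = Eb/N0 - Eb/N0_req = 9.8115 - 5.8 = 4.0115 dB (link closes)

4.0115 dB


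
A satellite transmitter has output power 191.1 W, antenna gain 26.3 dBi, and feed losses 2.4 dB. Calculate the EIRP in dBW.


Pt = 191.1 W = 22.8126 dBW
EIRP = Pt_dBW + Gt - losses = 22.8126 + 26.3 - 2.4 = 46.7126 dBW

46.7126 dBW


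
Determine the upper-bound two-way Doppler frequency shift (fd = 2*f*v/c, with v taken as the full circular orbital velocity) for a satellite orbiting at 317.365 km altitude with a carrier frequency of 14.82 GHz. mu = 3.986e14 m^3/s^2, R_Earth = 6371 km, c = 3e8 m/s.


r = 6.688365e+06 m
v = sqrt(mu/r) = 7719.8465 m/s (worst-case radial velocity)
f = 14.82 GHz = 1.482e+10 Hz
fd = 2*f*v/c = 2*1.482e+10*7719.8465/3.0e+08
fd = 762720.8332 Hz

762720.8332 Hz


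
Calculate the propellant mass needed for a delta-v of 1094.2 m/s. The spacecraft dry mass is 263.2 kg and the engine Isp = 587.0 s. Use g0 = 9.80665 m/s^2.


ve = Isp * g0 = 587.0 * 9.80665 = 5756.503550 m/s
mass ratio = exp(dv/ve) = exp(1094.2/5756.503550) = 1.20934714
m_prop = m_dry * (mr - 1) = 263.2 * (1.20934714 - 1)
m_prop = 55.1002 kg

55.1002 kg


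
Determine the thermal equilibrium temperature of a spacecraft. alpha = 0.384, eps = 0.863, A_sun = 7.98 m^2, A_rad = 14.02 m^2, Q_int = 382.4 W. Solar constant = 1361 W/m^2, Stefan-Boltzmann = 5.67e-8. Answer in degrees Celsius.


Numerator = alpha*S*A_sun + Q_int = 0.384*1361*7.98 + 382.4 = 4552.9395 W
Denominator = eps*sigma*A_rad = 0.863*5.67e-8*14.02 = 6.8602804e-07 W/K^4
T^4 = 6.6366668e+09 K^4
T = 285.4220 K = 12.2720 C

12.2720 degrees Celsius


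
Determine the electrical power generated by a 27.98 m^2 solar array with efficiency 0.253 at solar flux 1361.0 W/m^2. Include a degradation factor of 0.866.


P = area * eta * S * degradation
P = 27.98 * 0.253 * 1361.0 * 0.866
P = 8343.4227 W

8343.4227 W


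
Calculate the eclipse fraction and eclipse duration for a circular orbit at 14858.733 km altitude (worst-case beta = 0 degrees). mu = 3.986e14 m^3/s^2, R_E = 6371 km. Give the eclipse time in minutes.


r = 21229.7330 km
T = 513.0702 min
Eclipse fraction = arcsin(R_E/r)/pi = arcsin(6371.0000/21229.7330)/pi
= arcsin(0.300098)/pi = 0.09701938
Eclipse duration = 0.09701938 * 513.0702 = 49.7777 min

49.7777 minutes


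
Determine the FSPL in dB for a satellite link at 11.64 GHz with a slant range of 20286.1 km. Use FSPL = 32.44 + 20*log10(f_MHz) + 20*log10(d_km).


f = 11.64 GHz = 11640.0000 MHz
d = 20286.1 km
FSPL = 32.44 + 20*log10(11640.0000) + 20*log10(20286.1)
FSPL = 32.44 + 81.3191 + 86.1440
FSPL = 199.9030 dB

199.9030 dB


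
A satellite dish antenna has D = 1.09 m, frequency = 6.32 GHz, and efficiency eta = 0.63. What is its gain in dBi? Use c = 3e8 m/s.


lambda = c/f = 3e8 / 6.32e+09 = 0.04746835 m
G = eta*(pi*D/lambda)^2 = 0.63*(pi*1.09/0.04746835)^2
G = 3278.5736 (linear)
G = 10*log10(3278.5736) = 35.1568 dBi

35.1568 dBi


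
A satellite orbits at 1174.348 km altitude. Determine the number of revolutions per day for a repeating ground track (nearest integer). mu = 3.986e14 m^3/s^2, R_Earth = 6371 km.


r = 7.545348e+06 m
T = 2*pi*sqrt(r^3/mu) = 6522.7410 s = 108.7123 min
revs/day = 1440 / 108.7123 = 13.2460
Rounded: 13 revolutions per day

13 revolutions per day


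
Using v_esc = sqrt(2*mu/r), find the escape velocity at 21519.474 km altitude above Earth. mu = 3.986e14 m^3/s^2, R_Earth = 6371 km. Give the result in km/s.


r = 6371.0 + 21519.474 = 27890.4740 km = 2.7890474e+07 m
v_esc = sqrt(2*mu/r) = sqrt(2*3.986e14 / 2.7890474e+07)
v_esc = 5346.3292 m/s = 5.3463 km/s

5.3463 km/s


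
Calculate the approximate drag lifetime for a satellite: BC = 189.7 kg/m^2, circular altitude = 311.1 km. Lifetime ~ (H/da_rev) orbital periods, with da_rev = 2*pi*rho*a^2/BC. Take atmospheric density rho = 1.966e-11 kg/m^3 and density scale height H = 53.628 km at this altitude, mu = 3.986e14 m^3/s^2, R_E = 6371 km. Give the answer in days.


a = R_E + alt = 6682.1000 km = 6.6821e+06 m
da_rev = 2*pi*rho*a^2/BC = 2*pi*1.966e-11*(6.6821e+06)^2/189.7 = 29.075152 m per revolution
N = H/da_rev = 53628.0000 m / 29.075152 m = 1844.4616 revolutions
P = 2*pi*sqrt(a^3/mu) = 5436.0154 s
lifetime = N*P = 1844.4616 * 5436.0154 = 1.0026521e+07 s = 116.0477 days

116.0477 days


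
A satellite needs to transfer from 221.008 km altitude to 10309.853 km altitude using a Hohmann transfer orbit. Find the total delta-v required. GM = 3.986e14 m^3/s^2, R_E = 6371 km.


r1 = 6592.0080 km = 6.592008e+06 m
r2 = 16680.8530 km = 1.6680853e+07 m
dv1 = sqrt(mu/r1)*(sqrt(2*r2/(r1+r2)) - 1) = 1534.1370 m/s
dv2 = sqrt(mu/r2)*(1 - sqrt(2*r1/(r1+r2))) = 1209.0756 m/s
total dv = |dv1| + |dv2| = 1534.1370 + 1209.0756 = 2743.2126 m/s = 2.7432 km/s

2.7432 km/s


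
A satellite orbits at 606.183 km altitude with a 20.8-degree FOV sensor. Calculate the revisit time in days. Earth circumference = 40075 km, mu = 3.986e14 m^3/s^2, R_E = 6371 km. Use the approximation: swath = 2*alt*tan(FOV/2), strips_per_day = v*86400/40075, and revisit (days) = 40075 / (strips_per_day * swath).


swath = 2*606.183*tan(0.1815142) = 222.5108 km
v = sqrt(mu/r) = 7558.3777 m/s = 7.5584 km/s
strips/day = v*86400/40075 = 7.5584*86400/40075 = 16.2955
coverage/day = strips * swath = 16.2955 * 222.5108 = 3625.9340 km
revisit = 40075 / 3625.9340 = 11.0523 days

11.0523 days


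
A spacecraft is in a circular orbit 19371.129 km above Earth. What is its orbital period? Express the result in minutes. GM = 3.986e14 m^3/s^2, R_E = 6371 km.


r = 25742.1290 km = 2.5742129e+07 m
T = 2*pi*sqrt(r^3/mu) = 2*pi*sqrt(1.7058207e+22 / 3.986e14)
T = 41103.4158 s = 685.0569 min

685.0569 minutes


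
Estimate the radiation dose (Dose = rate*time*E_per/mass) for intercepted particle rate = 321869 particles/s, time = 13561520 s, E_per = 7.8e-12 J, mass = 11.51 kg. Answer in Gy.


Total energy deposited = rate * time * E_per
  = 321869 * 13561520 * 7.8e-12 = 34.0473 J
Dose = E_total / mass = 34.0473 / 11.51
Dose = 2.9581 Gy

2.9581 Gy


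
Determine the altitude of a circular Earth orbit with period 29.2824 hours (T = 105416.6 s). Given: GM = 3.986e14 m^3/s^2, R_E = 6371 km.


T = 105416.6 s
r = (mu*T^2/(4*pi^2))^(1/3) = (3.986e14 * 105416.6^2 / (4*pi^2))^(1/3)
r = 4.8231621e+07 m = 48231.6207 km
alt = r - R_E = 48231.6207 - 6371 = 41860.6207 km

41860.6207 km


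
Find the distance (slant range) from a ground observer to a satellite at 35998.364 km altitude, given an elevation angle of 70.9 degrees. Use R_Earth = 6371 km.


h = 35998.364 km, el = 70.9 deg
d = -R_E*sin(el) + sqrt((R_E*sin(el))^2 + 2*R_E*h + h^2)
d = -6371.0000*sin(1.2374) + sqrt((6371.0000*0.9449489)^2 + 2*6371.0000*35998.364 + 35998.364^2)
d = 36297.7764 km

36297.7764 km


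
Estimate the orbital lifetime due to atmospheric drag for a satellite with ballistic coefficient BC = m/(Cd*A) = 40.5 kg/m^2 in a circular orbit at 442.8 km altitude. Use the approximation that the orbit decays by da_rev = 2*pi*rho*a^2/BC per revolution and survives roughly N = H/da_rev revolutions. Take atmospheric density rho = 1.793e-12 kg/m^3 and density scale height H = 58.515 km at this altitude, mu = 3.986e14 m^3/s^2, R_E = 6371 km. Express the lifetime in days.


a = R_E + alt = 6813.8000 km = 6.8138e+06 m
da_rev = 2*pi*rho*a^2/BC = 2*pi*1.793e-12*(6.8138e+06)^2/40.5 = 12.914687 m per revolution
N = H/da_rev = 58515.0000 m / 12.914687 m = 4530.8878 revolutions
P = 2*pi*sqrt(a^3/mu) = 5597.5154 s
lifetime = N*P = 4530.8878 * 5597.5154 = 2.5361714e+07 s = 293.5384 days

293.5384 days


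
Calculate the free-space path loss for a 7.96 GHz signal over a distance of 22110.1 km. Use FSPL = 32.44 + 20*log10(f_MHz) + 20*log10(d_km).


f = 7.96 GHz = 7960.0000 MHz
d = 22110.1 km
FSPL = 32.44 + 20*log10(7960.0000) + 20*log10(22110.1)
FSPL = 32.44 + 78.0183 + 86.8918
FSPL = 197.3501 dB

197.3501 dB


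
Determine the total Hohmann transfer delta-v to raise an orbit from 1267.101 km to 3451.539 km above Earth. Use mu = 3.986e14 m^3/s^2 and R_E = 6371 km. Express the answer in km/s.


r1 = 7638.1010 km = 7.638101e+06 m
r2 = 9822.5390 km = 9.822539e+06 m
dv1 = sqrt(mu/r1)*(sqrt(2*r2/(r1+r2)) - 1) = 438.5696 m/s
dv2 = sqrt(mu/r2)*(1 - sqrt(2*r1/(r1+r2))) = 411.7894 m/s
total dv = |dv1| + |dv2| = 438.5696 + 411.7894 = 850.3590 m/s = 0.850359 km/s

0.8504 km/s


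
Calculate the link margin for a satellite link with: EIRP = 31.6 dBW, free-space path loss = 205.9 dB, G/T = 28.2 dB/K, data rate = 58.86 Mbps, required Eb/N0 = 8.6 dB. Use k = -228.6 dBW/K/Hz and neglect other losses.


C/N0 = EIRP - FSPL + G/T - k = 31.6 - 205.9 + 28.2 - (-228.6)
C/N0 = 82.5000 dB-Hz
R_b = 58.86 Mbps = 5.886e+07 bps -> 10*log10(R_b) = 77.6982 dB-Hz
Eb/N0 = C/N0 - 10*log10(R_b) = 82.5000 - 77.6982 = 4.8018 dB
Margin = Eb/N0 - Eb/N0_req = 4.8018 - 8.6 = -3.7982 dB (negative margin: link does not close)

-3.7982 dB
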